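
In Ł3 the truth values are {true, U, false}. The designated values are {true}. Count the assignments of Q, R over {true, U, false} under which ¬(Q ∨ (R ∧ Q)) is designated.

3

Designated under: (Q=false, R=true); (Q=false, R=U); (Q=false, R=false).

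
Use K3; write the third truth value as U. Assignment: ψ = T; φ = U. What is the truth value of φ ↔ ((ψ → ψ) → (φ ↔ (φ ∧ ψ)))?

U

ψ → ψ = T → T = T
φ ∧ ψ = U ∧ T = U
φ ↔ (φ ∧ ψ) = U ↔ U = U
(ψ → ψ) → (φ ↔ (φ ∧ ψ)) = T → U = U  [¬T ∨ U]
φ ↔ ((ψ → ψ) → (φ ↔ (φ ∧ ψ))) = U ↔ U = U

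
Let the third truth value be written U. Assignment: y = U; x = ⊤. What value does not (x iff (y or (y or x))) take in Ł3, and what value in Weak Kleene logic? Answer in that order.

In Ł3: y or x = U or ⊤ = ⊤
y or (y or x) = U or ⊤ = ⊤
x iff (y or (y or x)) = ⊤ iff ⊤ = ⊤
not (x iff (y or (y or x))) = not ⊤ = ⊥
In Weak Kleene logic: y or x = U or ⊤ = U
y or (y or x) = U or U = U
x iff (y or (y or x)) = ⊤ iff U = U
not (x iff (y or (y or x))) = not U = U
They differ because Ł3 and Weak Kleene logic treat U differently under the binary connectives.

⊥; U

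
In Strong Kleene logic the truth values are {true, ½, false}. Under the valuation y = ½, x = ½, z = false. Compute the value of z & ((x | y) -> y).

x | y = ½ | ½ = ½
(x | y) -> y = ½ -> ½ = ½  [~½ | ½]
z & ((x | y) -> y) = false & ½ = false

false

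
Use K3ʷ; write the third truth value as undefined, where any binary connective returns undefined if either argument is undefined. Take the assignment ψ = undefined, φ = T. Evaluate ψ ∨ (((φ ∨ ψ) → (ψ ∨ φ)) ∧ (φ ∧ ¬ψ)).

undefined

φ ∨ ψ = T ∨ undefined = undefined
ψ ∨ φ = undefined ∨ T = undefined
(φ ∨ ψ) → (ψ ∨ φ) = undefined → undefined = undefined  [any arg is the third value ⇒ result is the third value]
¬ψ = ¬undefined = undefined
φ ∧ ¬ψ = T ∧ undefined = undefined
((φ ∨ ψ) → (ψ ∨ φ)) ∧ (φ ∧ ¬ψ) = undefined ∧ undefined = undefined
ψ ∨ (((φ ∨ ψ) → (ψ ∨ φ)) ∧ (φ ∧ ¬ψ)) = undefined ∨ undefined = undefined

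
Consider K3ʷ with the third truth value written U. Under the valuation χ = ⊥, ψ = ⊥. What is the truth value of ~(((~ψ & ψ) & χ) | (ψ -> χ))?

⊥

~ψ = ~⊥ = ⊤
~ψ & ψ = ⊤ & ⊥ = ⊥
(~ψ & ψ) & χ = ⊥ & ⊥ = ⊥
ψ -> χ = ⊥ -> ⊥ = ⊤
((~ψ & ψ) & χ) | (ψ -> χ) = ⊥ | ⊤ = ⊤
~(((~ψ & ψ) & χ) | (ψ -> χ)) = ~⊤ = ⊥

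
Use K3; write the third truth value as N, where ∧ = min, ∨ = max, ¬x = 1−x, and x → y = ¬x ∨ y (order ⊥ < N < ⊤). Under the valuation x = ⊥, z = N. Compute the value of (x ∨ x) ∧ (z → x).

x ∨ x = ⊥ ∨ ⊥ = ⊥
z → x = N → ⊥ = N  [¬N ∨ ⊥]
(x ∨ x) ∧ (z → x) = ⊥ ∧ N = ⊥

⊥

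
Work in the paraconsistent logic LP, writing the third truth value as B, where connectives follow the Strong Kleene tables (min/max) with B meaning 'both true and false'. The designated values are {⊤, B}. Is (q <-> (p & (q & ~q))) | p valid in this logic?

No

Countermodel: q=⊤, p=⊥ gives ⊥, which is not designated.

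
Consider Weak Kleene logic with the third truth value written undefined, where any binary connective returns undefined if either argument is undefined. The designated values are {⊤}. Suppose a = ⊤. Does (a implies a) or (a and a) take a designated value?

Yes

a implies a = ⊤ implies ⊤ = ⊤
a and a = ⊤ and ⊤ = ⊤
(a implies a) or (a and a) = ⊤ or ⊤ = ⊤
⊤ ∈ {⊤}.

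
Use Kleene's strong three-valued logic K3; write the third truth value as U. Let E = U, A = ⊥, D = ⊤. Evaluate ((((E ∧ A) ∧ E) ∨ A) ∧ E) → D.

E ∧ A = U ∧ ⊥ = ⊥
(E ∧ A) ∧ E = ⊥ ∧ U = ⊥
((E ∧ A) ∧ E) ∨ A = ⊥ ∨ ⊥ = ⊥
(((E ∧ A) ∧ E) ∨ A) ∧ E = ⊥ ∧ U = ⊥
((((E ∧ A) ∧ E) ∨ A) ∧ E) → D = ⊥ → ⊤ = ⊤

⊤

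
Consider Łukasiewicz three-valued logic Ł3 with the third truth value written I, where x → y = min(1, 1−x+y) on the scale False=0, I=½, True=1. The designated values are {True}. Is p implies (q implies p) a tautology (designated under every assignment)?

Every assignment of p, q over {True, I, False} gives a value in {True}.
In particular, with p=I, q=I: p implies (q implies p) = True.

Yes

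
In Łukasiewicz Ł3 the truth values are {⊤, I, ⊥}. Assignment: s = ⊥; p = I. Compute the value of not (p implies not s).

not s = not ⊥ = ⊤
p implies not s = I implies ⊤ = ⊤
not (p implies not s) = not ⊤ = ⊥

⊥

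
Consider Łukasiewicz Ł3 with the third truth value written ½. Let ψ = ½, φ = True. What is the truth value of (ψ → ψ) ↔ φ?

ψ → ψ = ½ → ½ = True  [min(1, 1−½+½)]
(ψ → ψ) ↔ φ = True ↔ True = True

True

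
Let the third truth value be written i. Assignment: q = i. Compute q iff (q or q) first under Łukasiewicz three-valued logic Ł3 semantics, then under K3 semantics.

1; i

In Łukasiewicz three-valued logic Ł3: q or q = i or i = i
q iff (q or q) = i iff i = 1
In K3: q or q = i or i = i
q iff (q or q) = i iff i = i
They differ because Łukasiewicz three-valued logic Ł3 and K3 treat i differently under implication.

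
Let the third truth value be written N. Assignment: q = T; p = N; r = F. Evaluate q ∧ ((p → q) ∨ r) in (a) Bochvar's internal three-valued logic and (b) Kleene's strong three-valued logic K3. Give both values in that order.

In Bochvar's internal three-valued logic: p → q = N → T = N  [any arg is the third value ⇒ result is the third value]
(p → q) ∨ r = N ∨ F = N
q ∧ ((p → q) ∨ r) = T ∧ N = N
In Kleene's strong three-valued logic K3: p → q = N → T = T
(p → q) ∨ r = T ∨ F = T
q ∧ ((p → q) ∨ r) = T ∧ T = T
They differ because Bochvar's internal three-valued logic and Kleene's strong three-valued logic K3 treat N differently under the binary connectives.

N; T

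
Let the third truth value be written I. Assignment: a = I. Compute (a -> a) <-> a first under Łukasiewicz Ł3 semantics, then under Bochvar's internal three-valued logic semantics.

In Łukasiewicz Ł3: a -> a = I -> I = 1
(a -> a) <-> a = 1 <-> I = I
In Bochvar's internal three-valued logic: a -> a = I -> I = I  [any arg is the third value ⇒ result is the third value]
(a -> a) <-> a = I <-> I = I

I; I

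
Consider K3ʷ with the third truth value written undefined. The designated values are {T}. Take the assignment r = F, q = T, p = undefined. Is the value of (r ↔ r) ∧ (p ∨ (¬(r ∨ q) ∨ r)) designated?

No

r ↔ r = F ↔ F = T
r ∨ q = F ∨ T = T
¬(r ∨ q) = ¬T = F
¬(r ∨ q) ∨ r = F ∨ F = F
p ∨ (¬(r ∨ q) ∨ r) = undefined ∨ F = undefined
(r ↔ r) ∧ (p ∨ (¬(r ∨ q) ∨ r)) = T ∧ undefined = undefined
undefined ∉ {T}.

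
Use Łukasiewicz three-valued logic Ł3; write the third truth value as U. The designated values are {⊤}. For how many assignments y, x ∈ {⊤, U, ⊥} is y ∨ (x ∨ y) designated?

Of the 9 assignments, 5 give a value in {⊤}.

5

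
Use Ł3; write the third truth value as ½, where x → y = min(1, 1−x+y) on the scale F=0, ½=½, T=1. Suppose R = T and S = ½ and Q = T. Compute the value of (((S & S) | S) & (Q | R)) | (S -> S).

S & S = ½ & ½ = ½
(S & S) | S = ½ | ½ = ½
Q | R = T | T = T
((S & S) | S) & (Q | R) = ½ & T = ½
S -> S = ½ -> ½ = T  [min(1, 1−½+½)]
(((S & S) | S) & (Q | R)) | (S -> S) = ½ | T = T

T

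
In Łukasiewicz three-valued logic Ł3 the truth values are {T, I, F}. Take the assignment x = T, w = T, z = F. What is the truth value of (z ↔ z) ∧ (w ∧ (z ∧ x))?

F

z ↔ z = F ↔ F = T
z ∧ x = F ∧ T = F
w ∧ (z ∧ x) = T ∧ F = F
(z ↔ z) ∧ (w ∧ (z ∧ x)) = T ∧ F = F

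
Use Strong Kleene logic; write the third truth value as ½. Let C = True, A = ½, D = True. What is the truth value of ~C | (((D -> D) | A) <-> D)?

True

~C = ~True = False
D -> D = True -> True = True
(D -> D) | A = True | ½ = True
((D -> D) | A) <-> D = True <-> True = True
~C | (((D -> D) | A) <-> D) = False | True = True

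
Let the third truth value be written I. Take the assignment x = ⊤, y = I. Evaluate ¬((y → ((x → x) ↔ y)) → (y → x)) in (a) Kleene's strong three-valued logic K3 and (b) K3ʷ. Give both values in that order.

In Kleene's strong three-valued logic K3: x → x = ⊤ → ⊤ = ⊤
(x → x) ↔ y = ⊤ ↔ I = I
y → ((x → x) ↔ y) = I → I = I  [¬I ∨ I]
y → x = I → ⊤ = ⊤
(y → ((x → x) ↔ y)) → (y → x) = I → ⊤ = ⊤
¬((y → ((x → x) ↔ y)) → (y → x)) = ¬⊤ = ⊥
In K3ʷ: x → x = ⊤ → ⊤ = ⊤
(x → x) ↔ y = ⊤ ↔ I = I
y → ((x → x) ↔ y) = I → I = I
y → x = I → ⊤ = I
(y → ((x → x) ↔ y)) → (y → x) = I → I = I
¬((y → ((x → x) ↔ y)) → (y → x)) = ¬I = I
They differ because Kleene's strong three-valued logic K3 and K3ʷ treat I differently under the binary connectives.

⊥; I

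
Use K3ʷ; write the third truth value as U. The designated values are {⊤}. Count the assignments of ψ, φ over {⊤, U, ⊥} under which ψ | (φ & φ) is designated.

3

Designated under: (ψ=⊤, φ=⊤); (ψ=⊤, φ=⊥); (ψ=⊥, φ=⊤).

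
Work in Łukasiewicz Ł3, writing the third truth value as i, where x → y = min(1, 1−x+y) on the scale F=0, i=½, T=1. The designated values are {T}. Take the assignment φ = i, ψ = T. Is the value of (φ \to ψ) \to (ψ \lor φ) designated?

φ \to ψ = i \to T = T
ψ \lor φ = T \lor i = T
(φ \to ψ) \to (ψ \lor φ) = T \to T = T
T ∈ {T}.

Yes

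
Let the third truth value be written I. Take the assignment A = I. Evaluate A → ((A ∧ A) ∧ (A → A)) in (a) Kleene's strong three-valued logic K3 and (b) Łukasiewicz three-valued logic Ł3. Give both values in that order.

I; T

In Kleene's strong three-valued logic K3: A ∧ A = I ∧ I = I
A → A = I → I = I  [¬I ∨ I]
(A ∧ A) ∧ (A → A) = I ∧ I = I
A → ((A ∧ A) ∧ (A → A)) = I → I = I
In Łukasiewicz three-valued logic Ł3: A ∧ A = I ∧ I = I
A → A = I → I = T  [min(1, 1−½+½)]
(A ∧ A) ∧ (A → A) = I ∧ T = I
A → ((A ∧ A) ∧ (A → A)) = I → I = T
They differ because Kleene's strong three-valued logic K3 and Łukasiewicz three-valued logic Ł3 treat I differently under implication.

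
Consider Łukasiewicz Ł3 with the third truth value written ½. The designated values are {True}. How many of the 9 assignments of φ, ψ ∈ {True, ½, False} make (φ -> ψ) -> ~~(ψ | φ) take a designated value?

Of the 9 assignments, 6 give a value in {True}.

6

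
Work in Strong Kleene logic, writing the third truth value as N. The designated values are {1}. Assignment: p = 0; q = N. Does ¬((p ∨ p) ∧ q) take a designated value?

Yes

p ∨ p = 0 ∨ 0 = 0
(p ∨ p) ∧ q = 0 ∧ N = 0
¬((p ∨ p) ∧ q) = ¬0 = 1
1 ∈ {1}.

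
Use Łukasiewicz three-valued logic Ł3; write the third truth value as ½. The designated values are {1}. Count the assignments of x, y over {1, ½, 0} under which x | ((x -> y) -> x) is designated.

Designated under: (x=1, y=1); (x=1, y=½); (x=1, y=0); (x=½, y=0).

4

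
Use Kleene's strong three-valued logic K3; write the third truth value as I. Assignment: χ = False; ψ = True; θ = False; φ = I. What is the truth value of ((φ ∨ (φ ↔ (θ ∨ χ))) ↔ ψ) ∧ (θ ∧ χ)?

False

θ ∨ χ = False ∨ False = False
φ ↔ (θ ∨ χ) = I ↔ False = I
φ ∨ (φ ↔ (θ ∨ χ)) = I ∨ I = I
(φ ∨ (φ ↔ (θ ∨ χ))) ↔ ψ = I ↔ True = I
θ ∧ χ = False ∧ False = False
((φ ∨ (φ ↔ (θ ∨ χ))) ↔ ψ) ∧ (θ ∧ χ) = I ∧ False = False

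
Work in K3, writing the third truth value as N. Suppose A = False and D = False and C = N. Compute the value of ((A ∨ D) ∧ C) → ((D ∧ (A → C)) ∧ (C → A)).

True

A ∨ D = False ∨ False = False
(A ∨ D) ∧ C = False ∧ N = False
A → C = False → N = True
D ∧ (A → C) = False ∧ True = False
C → A = N → False = N
(D ∧ (A → C)) ∧ (C → A) = False ∧ N = False
((A ∨ D) ∧ C) → ((D ∧ (A → C)) ∧ (C → A)) = False → False = True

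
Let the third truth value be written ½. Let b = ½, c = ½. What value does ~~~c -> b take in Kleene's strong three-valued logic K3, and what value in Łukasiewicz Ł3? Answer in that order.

In Kleene's strong three-valued logic K3: ~c = ~½ = ½
~~c = ~½ = ½
~~~c = ~½ = ½
~~~c -> b = ½ -> ½ = ½
In Łukasiewicz Ł3: ~c = ~½ = ½
~~c = ~½ = ½
~~~c = ~½ = ½
~~~c -> b = ½ -> ½ = True  [min(1, 1−½+½)]
They differ because Kleene's strong three-valued logic K3 and Łukasiewicz Ł3 treat ½ differently under implication.

½; True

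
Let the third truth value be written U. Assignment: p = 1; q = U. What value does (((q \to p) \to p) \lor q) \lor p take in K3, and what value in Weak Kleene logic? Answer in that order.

In K3: q \to p = U \to 1 = 1  [\lnot U \lor 1]
(q \to p) \to p = 1 \to 1 = 1
((q \to p) \to p) \lor q = 1 \lor U = 1
(((q \to p) \to p) \lor q) \lor p = 1 \lor 1 = 1
In Weak Kleene logic: q \to p = U \to 1 = U  [any arg is the third value ⇒ result is the third value]
(q \to p) \to p = U \to 1 = U
((q \to p) \to p) \lor q = U \lor U = U
(((q \to p) \to p) \lor q) \lor p = U \lor 1 = U
They differ because K3 and Weak Kleene logic treat U differently under the binary connectives.

1; U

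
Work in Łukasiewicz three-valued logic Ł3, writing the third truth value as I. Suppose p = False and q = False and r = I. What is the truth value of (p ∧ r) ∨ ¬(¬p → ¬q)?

p ∧ r = False ∧ I = False
¬p = ¬False = True
¬q = ¬False = True
¬p → ¬q = True → True = True
¬(¬p → ¬q) = ¬True = False
(p ∧ r) ∨ ¬(¬p → ¬q) = False ∨ False = False

False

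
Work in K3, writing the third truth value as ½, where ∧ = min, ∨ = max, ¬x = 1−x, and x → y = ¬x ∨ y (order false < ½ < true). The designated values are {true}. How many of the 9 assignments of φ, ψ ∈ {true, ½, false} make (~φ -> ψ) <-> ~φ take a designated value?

1

Designated under: (φ=false, ψ=true).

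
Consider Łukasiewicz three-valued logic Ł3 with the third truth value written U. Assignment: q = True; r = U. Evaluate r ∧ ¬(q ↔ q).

False

q ↔ q = True ↔ True = True
¬(q ↔ q) = ¬True = False
r ∧ ¬(q ↔ q) = U ∧ False = False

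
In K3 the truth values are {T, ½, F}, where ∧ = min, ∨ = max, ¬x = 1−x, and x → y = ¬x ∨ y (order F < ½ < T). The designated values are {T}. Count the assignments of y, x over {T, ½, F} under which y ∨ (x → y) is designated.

5

Of the 9 assignments, 5 give a value in {T}.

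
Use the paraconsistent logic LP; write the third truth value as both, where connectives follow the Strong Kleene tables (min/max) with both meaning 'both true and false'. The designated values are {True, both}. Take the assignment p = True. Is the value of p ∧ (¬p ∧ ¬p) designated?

No

¬p = ¬True = False
¬p = ¬True = False
¬p ∧ ¬p = False ∧ False = False
p ∧ (¬p ∧ ¬p) = True ∧ False = False
False ∉ {True, both}.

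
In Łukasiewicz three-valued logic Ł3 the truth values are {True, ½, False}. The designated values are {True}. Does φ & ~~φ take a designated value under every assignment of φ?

No

Countermodel: φ=½ gives ½, which is not designated.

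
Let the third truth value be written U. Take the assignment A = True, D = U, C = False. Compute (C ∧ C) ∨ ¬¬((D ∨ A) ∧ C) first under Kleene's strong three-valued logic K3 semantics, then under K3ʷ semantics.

In Kleene's strong three-valued logic K3: C ∧ C = False ∧ False = False
D ∨ A = U ∨ True = True
(D ∨ A) ∧ C = True ∧ False = False
¬((D ∨ A) ∧ C) = ¬False = True
¬¬((D ∨ A) ∧ C) = ¬True = False
(C ∧ C) ∨ ¬¬((D ∨ A) ∧ C) = False ∨ False = False
In K3ʷ: C ∧ C = False ∧ False = False
D ∨ A = U ∨ True = U
(D ∨ A) ∧ C = U ∧ False = U
¬((D ∨ A) ∧ C) = ¬U = U
¬¬((D ∨ A) ∧ C) = ¬U = U
(C ∧ C) ∨ ¬¬((D ∨ A) ∧ C) = False ∨ U = U
They differ because Kleene's strong three-valued logic K3 and K3ʷ treat U differently under the binary connectives.

False; U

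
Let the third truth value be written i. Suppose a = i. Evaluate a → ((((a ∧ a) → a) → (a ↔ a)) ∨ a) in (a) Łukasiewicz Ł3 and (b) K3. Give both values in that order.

1; i

In Łukasiewicz Ł3: a ∧ a = i ∧ i = i
(a ∧ a) → a = i → i = 1  [min(1, 1−½+½)]
a ↔ a = i ↔ i = 1
((a ∧ a) → a) → (a ↔ a) = 1 → 1 = 1
(((a ∧ a) → a) → (a ↔ a)) ∨ a = 1 ∨ i = 1
a → ((((a ∧ a) → a) → (a ↔ a)) ∨ a) = i → 1 = 1
In K3: a ∧ a = i ∧ i = i
(a ∧ a) → a = i → i = i  [¬i ∨ i]
a ↔ a = i ↔ i = i
((a ∧ a) → a) → (a ↔ a) = i → i = i
(((a ∧ a) → a) → (a ↔ a)) ∨ a = i ∨ i = i
a → ((((a ∧ a) → a) → (a ↔ a)) ∨ a) = i → i = i
They differ because Łukasiewicz Ł3 and K3 treat i differently under implication.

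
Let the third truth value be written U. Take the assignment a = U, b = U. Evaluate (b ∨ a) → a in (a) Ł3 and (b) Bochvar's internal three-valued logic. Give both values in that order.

⊤; U

In Ł3: b ∨ a = U ∨ U = U
(b ∨ a) → a = U → U = ⊤  [min(1, 1−½+½)]
In Bochvar's internal three-valued logic: b ∨ a = U ∨ U = U
(b ∨ a) → a = U → U = U  [any arg is the third value ⇒ result is the third value]
They differ because Ł3 and Bochvar's internal three-valued logic treat U differently under the binary connectives.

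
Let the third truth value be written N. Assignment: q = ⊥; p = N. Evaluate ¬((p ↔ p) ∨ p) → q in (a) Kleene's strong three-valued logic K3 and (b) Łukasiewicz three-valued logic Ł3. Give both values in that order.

N; ⊤

In Kleene's strong three-valued logic K3: p ↔ p = N ↔ N = N
(p ↔ p) ∨ p = N ∨ N = N
¬((p ↔ p) ∨ p) = ¬N = N
¬((p ↔ p) ∨ p) → q = N → ⊥ = N  [¬N ∨ ⊥]
In Łukasiewicz three-valued logic Ł3: p ↔ p = N ↔ N = ⊤  [1 − |½−½|]
(p ↔ p) ∨ p = ⊤ ∨ N = ⊤
¬((p ↔ p) ∨ p) = ¬⊤ = ⊥
¬((p ↔ p) ∨ p) → q = ⊥ → ⊥ = ⊤
They differ because Kleene's strong three-valued logic K3 and Łukasiewicz three-valued logic Ł3 treat N differently under implication.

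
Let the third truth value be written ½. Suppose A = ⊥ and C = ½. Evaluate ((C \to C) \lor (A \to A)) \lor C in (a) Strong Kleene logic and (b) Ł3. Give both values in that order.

In Strong Kleene logic: C \to C = ½ \to ½ = ½  [\lnot ½ \lor ½]
A \to A = ⊥ \to ⊥ = ⊤
(C \to C) \lor (A \to A) = ½ \lor ⊤ = ⊤
((C \to C) \lor (A \to A)) \lor C = ⊤ \lor ½ = ⊤
In Ł3: C \to C = ½ \to ½ = ⊤  [min(1, 1−½+½)]
A \to A = ⊥ \to ⊥ = ⊤
(C \to C) \lor (A \to A) = ⊤ \lor ⊤ = ⊤
((C \to C) \lor (A \to A)) \lor C = ⊤ \lor ½ = ⊤

⊤; ⊤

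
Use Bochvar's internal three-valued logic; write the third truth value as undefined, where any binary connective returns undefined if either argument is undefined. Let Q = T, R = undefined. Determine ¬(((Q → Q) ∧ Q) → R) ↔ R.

undefined

Q → Q = T → T = T
(Q → Q) ∧ Q = T ∧ T = T
((Q → Q) ∧ Q) → R = T → undefined = undefined  [any arg is the third value ⇒ result is the third value]
¬(((Q → Q) ∧ Q) → R) = ¬undefined = undefined
¬(((Q → Q) ∧ Q) → R) ↔ R = undefined ↔ undefined = undefined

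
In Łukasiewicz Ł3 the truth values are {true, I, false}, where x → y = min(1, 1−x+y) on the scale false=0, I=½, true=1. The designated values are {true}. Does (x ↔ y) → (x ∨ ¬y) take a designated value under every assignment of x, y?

Countermodel: x=I, y=I gives I, which is not designated.

No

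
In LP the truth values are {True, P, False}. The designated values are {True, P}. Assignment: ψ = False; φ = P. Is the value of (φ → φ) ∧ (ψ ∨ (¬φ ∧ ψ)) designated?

φ → φ = P → P = P
¬φ = ¬P = P
¬φ ∧ ψ = P ∧ False = False
ψ ∨ (¬φ ∧ ψ) = False ∨ False = False
(φ → φ) ∧ (ψ ∨ (¬φ ∧ ψ)) = P ∧ False = False
False ∉ {True, P}.

No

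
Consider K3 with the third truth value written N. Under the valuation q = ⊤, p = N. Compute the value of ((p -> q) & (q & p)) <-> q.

N

p -> q = N -> ⊤ = ⊤
q & p = ⊤ & N = N
(p -> q) & (q & p) = ⊤ & N = N
((p -> q) & (q & p)) <-> q = N <-> ⊤ = N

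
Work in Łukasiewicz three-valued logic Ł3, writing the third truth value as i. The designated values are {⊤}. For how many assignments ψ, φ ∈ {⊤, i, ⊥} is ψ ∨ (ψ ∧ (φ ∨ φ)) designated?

Designated under: (ψ=⊤, φ=⊤); (ψ=⊤, φ=i); (ψ=⊤, φ=⊥).

3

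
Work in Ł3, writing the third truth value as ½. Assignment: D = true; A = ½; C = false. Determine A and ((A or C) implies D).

½

A or C = ½ or false = ½
(A or C) implies D = ½ implies true = true
A and ((A or C) implies D) = ½ and true = ½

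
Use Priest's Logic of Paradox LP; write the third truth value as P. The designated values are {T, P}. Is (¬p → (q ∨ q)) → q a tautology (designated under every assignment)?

Countermodel: p=T, q=F gives F, which is not designated.

No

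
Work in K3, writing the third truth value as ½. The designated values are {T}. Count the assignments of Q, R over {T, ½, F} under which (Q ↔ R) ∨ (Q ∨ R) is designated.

6

Of the 9 assignments, 6 give a value in {T}.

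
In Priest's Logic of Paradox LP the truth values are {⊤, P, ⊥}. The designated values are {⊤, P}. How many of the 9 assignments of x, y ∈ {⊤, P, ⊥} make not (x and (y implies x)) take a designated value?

Of the 9 assignments, 6 give a value in {⊤, P}.

6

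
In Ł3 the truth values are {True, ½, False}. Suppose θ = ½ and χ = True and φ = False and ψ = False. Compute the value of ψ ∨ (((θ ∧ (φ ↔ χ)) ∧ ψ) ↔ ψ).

True

φ ↔ χ = False ↔ True = False
θ ∧ (φ ↔ χ) = ½ ∧ False = False
(θ ∧ (φ ↔ χ)) ∧ ψ = False ∧ False = False
((θ ∧ (φ ↔ χ)) ∧ ψ) ↔ ψ = False ↔ False = True
ψ ∨ (((θ ∧ (φ ↔ χ)) ∧ ψ) ↔ ψ) = False ∨ True = True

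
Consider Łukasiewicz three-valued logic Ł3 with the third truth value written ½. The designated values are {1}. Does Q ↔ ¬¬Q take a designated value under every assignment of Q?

Every assignment of Q over {1, ½, 0} gives a value in {1}.
In particular, with Q=½: Q ↔ ¬¬Q = 1.

Yes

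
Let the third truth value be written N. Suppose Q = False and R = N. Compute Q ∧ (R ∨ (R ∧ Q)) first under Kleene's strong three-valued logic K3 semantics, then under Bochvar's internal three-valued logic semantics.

In Kleene's strong three-valued logic K3: R ∧ Q = N ∧ False = False
R ∨ (R ∧ Q) = N ∨ False = N
Q ∧ (R ∨ (R ∧ Q)) = False ∧ N = False
In Bochvar's internal three-valued logic: R ∧ Q = N ∧ False = N
R ∨ (R ∧ Q) = N ∨ N = N
Q ∧ (R ∨ (R ∧ Q)) = False ∧ N = N
They differ because Kleene's strong three-valued logic K3 and Bochvar's internal three-valued logic treat N differently under the binary connectives.

False; N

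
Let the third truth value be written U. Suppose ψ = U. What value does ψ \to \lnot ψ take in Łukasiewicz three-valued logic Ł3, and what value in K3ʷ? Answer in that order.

True; U

In Łukasiewicz three-valued logic Ł3: \lnot ψ = \lnot U = U
ψ \to \lnot ψ = U \to U = True
In K3ʷ: \lnot ψ = \lnot U = U
ψ \to \lnot ψ = U \to U = U  [any arg is the third value ⇒ result is the third value]
They differ because Łukasiewicz three-valued logic Ł3 and K3ʷ treat U differently under the binary connectives.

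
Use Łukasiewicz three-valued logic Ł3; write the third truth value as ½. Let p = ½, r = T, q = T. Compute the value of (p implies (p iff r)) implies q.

p iff r = ½ iff T = ½  [1 − |½−1|]
p implies (p iff r) = ½ implies ½ = T
(p implies (p iff r)) implies q = T implies T = T

T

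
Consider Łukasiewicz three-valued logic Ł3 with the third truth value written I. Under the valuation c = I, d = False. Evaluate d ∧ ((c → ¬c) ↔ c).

False

¬c = ¬I = I
c → ¬c = I → I = True  [min(1, 1−½+½)]
(c → ¬c) ↔ c = True ↔ I = I
d ∧ ((c → ¬c) ↔ c) = False ∧ I = False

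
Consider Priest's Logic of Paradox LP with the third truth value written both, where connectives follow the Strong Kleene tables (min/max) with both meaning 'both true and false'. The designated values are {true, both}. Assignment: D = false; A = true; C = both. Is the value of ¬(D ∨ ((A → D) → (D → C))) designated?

No

A → D = true → false = false
D → C = false → both = true  [¬false ∨ both]
(A → D) → (D → C) = false → true = true
D ∨ ((A → D) → (D → C)) = false ∨ true = true
¬(D ∨ ((A → D) → (D → C))) = ¬true = false
false ∉ {true, both}.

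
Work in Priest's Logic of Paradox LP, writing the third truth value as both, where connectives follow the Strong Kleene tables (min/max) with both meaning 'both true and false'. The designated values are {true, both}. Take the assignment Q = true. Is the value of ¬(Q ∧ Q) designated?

No

Q ∧ Q = true ∧ true = true
¬(Q ∧ Q) = ¬true = false
false ∉ {true, both}.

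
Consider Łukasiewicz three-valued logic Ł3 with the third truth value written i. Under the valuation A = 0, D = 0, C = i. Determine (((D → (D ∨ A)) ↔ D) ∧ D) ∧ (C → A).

0

D ∨ A = 0 ∨ 0 = 0
D → (D ∨ A) = 0 → 0 = 1
(D → (D ∨ A)) ↔ D = 1 ↔ 0 = 0
((D → (D ∨ A)) ↔ D) ∧ D = 0 ∧ 0 = 0
C → A = i → 0 = i  [min(1, 1−½+0)]
(((D → (D ∨ A)) ↔ D) ∧ D) ∧ (C → A) = 0 ∧ i = 0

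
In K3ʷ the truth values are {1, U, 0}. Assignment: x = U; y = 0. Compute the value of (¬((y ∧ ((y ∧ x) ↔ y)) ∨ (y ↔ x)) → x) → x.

y ∧ x = 0 ∧ U = U
(y ∧ x) ↔ y = U ↔ 0 = U
y ∧ ((y ∧ x) ↔ y) = 0 ∧ U = U
y ↔ x = 0 ↔ U = U
(y ∧ ((y ∧ x) ↔ y)) ∨ (y ↔ x) = U ∨ U = U
¬((y ∧ ((y ∧ x) ↔ y)) ∨ (y ↔ x)) = ¬U = U
¬((y ∧ ((y ∧ x) ↔ y)) ∨ (y ↔ x)) → x = U → U = U  [any arg is the third value ⇒ result is the third value]
(¬((y ∧ ((y ∧ x) ↔ y)) ∨ (y ↔ x)) → x) → x = U → U = U

U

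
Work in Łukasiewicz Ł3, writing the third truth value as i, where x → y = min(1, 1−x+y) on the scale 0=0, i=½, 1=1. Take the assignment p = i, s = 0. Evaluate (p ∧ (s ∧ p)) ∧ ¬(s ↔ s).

s ∧ p = 0 ∧ i = 0
p ∧ (s ∧ p) = i ∧ 0 = 0
s ↔ s = 0 ↔ 0 = 1
¬(s ↔ s) = ¬1 = 0
(p ∧ (s ∧ p)) ∧ ¬(s ↔ s) = 0 ∧ 0 = 0

0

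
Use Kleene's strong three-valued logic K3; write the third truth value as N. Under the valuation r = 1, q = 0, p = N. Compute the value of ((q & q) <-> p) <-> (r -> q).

N

q & q = 0 & 0 = 0
(q & q) <-> p = 0 <-> N = N
r -> q = 1 -> 0 = 0
((q & q) <-> p) <-> (r -> q) = N <-> 0 = N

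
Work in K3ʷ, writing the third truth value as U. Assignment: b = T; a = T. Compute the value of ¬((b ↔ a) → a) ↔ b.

F

b ↔ a = T ↔ T = T
(b ↔ a) → a = T → T = T
¬((b ↔ a) → a) = ¬T = F
¬((b ↔ a) → a) ↔ b = F ↔ T = F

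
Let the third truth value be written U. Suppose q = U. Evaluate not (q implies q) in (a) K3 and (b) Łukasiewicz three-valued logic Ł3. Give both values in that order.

U; ⊥

In K3: q implies q = U implies U = U  [not U or U]
not (q implies q) = not U = U
In Łukasiewicz three-valued logic Ł3: q implies q = U implies U = ⊤
not (q implies q) = not ⊤ = ⊥
They differ because K3 and Łukasiewicz three-valued logic Ł3 treat U differently under implication.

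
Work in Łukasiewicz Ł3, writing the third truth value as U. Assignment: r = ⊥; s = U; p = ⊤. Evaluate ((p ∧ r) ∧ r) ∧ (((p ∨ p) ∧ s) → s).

⊥

p ∧ r = ⊤ ∧ ⊥ = ⊥
(p ∧ r) ∧ r = ⊥ ∧ ⊥ = ⊥
p ∨ p = ⊤ ∨ ⊤ = ⊤
(p ∨ p) ∧ s = ⊤ ∧ U = U
((p ∨ p) ∧ s) → s = U → U = ⊤  [min(1, 1−½+½)]
((p ∧ r) ∧ r) ∧ (((p ∨ p) ∧ s) → s) = ⊥ ∧ ⊤ = ⊥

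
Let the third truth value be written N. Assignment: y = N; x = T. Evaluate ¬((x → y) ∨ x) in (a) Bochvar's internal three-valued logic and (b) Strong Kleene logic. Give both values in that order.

In Bochvar's internal three-valued logic: x → y = T → N = N  [any arg is the third value ⇒ result is the third value]
(x → y) ∨ x = N ∨ T = N
¬((x → y) ∨ x) = ¬N = N
In Strong Kleene logic: x → y = T → N = N
(x → y) ∨ x = N ∨ T = T
¬((x → y) ∨ x) = ¬T = F
They differ because Bochvar's internal three-valued logic and Strong Kleene logic treat N differently under the binary connectives.

N; F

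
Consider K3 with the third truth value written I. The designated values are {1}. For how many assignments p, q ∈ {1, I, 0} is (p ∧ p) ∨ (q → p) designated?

5

Of the 9 assignments, 5 give a value in {1}.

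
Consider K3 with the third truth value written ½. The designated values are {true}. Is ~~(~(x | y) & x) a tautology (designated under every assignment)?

No

Countermodel: x=true, y=true gives false, which is not designated.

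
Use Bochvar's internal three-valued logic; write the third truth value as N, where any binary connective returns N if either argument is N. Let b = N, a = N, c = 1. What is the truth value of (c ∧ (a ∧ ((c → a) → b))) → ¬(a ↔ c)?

N

c → a = 1 → N = N
(c → a) → b = N → N = N
a ∧ ((c → a) → b) = N ∧ N = N
c ∧ (a ∧ ((c → a) → b)) = 1 ∧ N = N
a ↔ c = N ↔ 1 = N
¬(a ↔ c) = ¬N = N
(c ∧ (a ∧ ((c → a) → b))) → ¬(a ↔ c) = N → N = N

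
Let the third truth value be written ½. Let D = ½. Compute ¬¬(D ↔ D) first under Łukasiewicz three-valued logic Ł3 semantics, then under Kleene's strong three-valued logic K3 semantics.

In Łukasiewicz three-valued logic Ł3: D ↔ D = ½ ↔ ½ = 1  [1 − |½−½|]
¬(D ↔ D) = ¬1 = 0
¬¬(D ↔ D) = ¬0 = 1
In Kleene's strong three-valued logic K3: D ↔ D = ½ ↔ ½ = ½
¬(D ↔ D) = ¬½ = ½
¬¬(D ↔ D) = ¬½ = ½
They differ because Łukasiewicz three-valued logic Ł3 and Kleene's strong three-valued logic K3 treat ½ differently under implication.

1; ½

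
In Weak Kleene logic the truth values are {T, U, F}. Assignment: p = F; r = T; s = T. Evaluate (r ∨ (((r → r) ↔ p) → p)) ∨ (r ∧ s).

T

r → r = T → T = T
(r → r) ↔ p = T ↔ F = F
((r → r) ↔ p) → p = F → F = T
r ∨ (((r → r) ↔ p) → p) = T ∨ T = T
r ∧ s = T ∧ T = T
(r ∨ (((r → r) ↔ p) → p)) ∨ (r ∧ s) = T ∨ T = T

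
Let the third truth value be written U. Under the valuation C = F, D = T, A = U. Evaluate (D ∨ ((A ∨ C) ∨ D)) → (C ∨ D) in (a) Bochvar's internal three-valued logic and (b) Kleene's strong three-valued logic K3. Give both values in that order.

In Bochvar's internal three-valued logic: A ∨ C = U ∨ F = U
(A ∨ C) ∨ D = U ∨ T = U
D ∨ ((A ∨ C) ∨ D) = T ∨ U = U
C ∨ D = F ∨ T = T
(D ∨ ((A ∨ C) ∨ D)) → (C ∨ D) = U → T = U
In Kleene's strong three-valued logic K3: A ∨ C = U ∨ F = U
(A ∨ C) ∨ D = U ∨ T = T
D ∨ ((A ∨ C) ∨ D) = T ∨ T = T
C ∨ D = F ∨ T = T
(D ∨ ((A ∨ C) ∨ D)) → (C ∨ D) = T → T = T
They differ because Bochvar's internal three-valued logic and Kleene's strong three-valued logic K3 treat U differently under the binary connectives.

U; T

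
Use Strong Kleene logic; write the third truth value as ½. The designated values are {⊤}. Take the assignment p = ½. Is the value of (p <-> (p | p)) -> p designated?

p | p = ½ | ½ = ½
p <-> (p | p) = ½ <-> ½ = ½
(p <-> (p | p)) -> p = ½ -> ½ = ½  [~½ | ½]
½ ∉ {⊤}.

No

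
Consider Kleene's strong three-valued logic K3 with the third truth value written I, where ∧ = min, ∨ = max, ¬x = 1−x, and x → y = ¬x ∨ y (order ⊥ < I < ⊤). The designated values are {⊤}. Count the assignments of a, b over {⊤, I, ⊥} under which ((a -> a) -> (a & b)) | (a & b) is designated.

Designated under: (a=⊤, b=⊤).

1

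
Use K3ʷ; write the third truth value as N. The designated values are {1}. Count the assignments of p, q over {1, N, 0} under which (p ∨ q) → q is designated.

3

Designated under: (p=1, q=1); (p=0, q=1); (p=0, q=0).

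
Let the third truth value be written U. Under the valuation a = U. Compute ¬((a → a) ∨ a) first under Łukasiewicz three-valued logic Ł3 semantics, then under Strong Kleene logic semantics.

false; U

In Łukasiewicz three-valued logic Ł3: a → a = U → U = true  [min(1, 1−½+½)]
(a → a) ∨ a = true ∨ U = true
¬((a → a) ∨ a) = ¬true = false
In Strong Kleene logic: a → a = U → U = U  [¬U ∨ U]
(a → a) ∨ a = U ∨ U = U
¬((a → a) ∨ a) = ¬U = U
They differ because Łukasiewicz three-valued logic Ł3 and Strong Kleene logic treat U differently under implication.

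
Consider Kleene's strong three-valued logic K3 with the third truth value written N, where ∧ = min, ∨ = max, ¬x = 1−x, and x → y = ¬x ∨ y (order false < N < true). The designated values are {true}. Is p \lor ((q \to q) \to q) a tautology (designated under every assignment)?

Countermodel: p=N, q=N gives N, which is not designated.

No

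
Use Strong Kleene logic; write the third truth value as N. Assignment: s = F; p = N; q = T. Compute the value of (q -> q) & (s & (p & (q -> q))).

F

q -> q = T -> T = T
q -> q = T -> T = T
p & (q -> q) = N & T = N
s & (p & (q -> q)) = F & N = F
(q -> q) & (s & (p & (q -> q))) = T & F = F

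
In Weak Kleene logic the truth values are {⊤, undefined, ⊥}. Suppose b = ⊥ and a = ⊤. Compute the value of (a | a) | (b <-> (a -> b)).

a | a = ⊤ | ⊤ = ⊤
a -> b = ⊤ -> ⊥ = ⊥
b <-> (a -> b) = ⊥ <-> ⊥ = ⊤
(a | a) | (b <-> (a -> b)) = ⊤ | ⊤ = ⊤

⊤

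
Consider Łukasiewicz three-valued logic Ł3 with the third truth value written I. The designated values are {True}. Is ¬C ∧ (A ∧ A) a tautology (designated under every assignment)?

No

Countermodel: C=True, A=True gives False, which is not designated.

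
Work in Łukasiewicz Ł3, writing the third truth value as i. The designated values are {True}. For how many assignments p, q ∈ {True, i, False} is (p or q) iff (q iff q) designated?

Of the 9 assignments, 5 give a value in {True}.

5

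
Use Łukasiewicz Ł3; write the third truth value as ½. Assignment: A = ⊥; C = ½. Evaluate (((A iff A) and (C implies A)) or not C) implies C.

A iff A = ⊥ iff ⊥ = ⊤
C implies A = ½ implies ⊥ = ½
(A iff A) and (C implies A) = ⊤ and ½ = ½
not C = not ½ = ½
((A iff A) and (C implies A)) or not C = ½ or ½ = ½
(((A iff A) and (C implies A)) or not C) implies C = ½ implies ½ = ⊤

⊤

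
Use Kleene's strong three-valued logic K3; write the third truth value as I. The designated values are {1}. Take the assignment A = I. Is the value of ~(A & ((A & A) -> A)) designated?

A & A = I & I = I
(A & A) -> A = I -> I = I  [~I | I]
A & ((A & A) -> A) = I & I = I
~(A & ((A & A) -> A)) = ~I = I
I ∉ {1}.

No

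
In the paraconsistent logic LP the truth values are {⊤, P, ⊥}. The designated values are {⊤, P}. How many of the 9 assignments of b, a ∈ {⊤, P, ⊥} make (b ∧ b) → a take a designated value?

Of the 9 assignments, 8 give a value in {⊤, P}.

8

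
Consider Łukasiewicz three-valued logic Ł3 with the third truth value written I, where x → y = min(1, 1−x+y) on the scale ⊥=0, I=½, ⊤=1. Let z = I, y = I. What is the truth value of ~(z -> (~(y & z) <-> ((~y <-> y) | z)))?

y & z = I & I = I
~(y & z) = ~I = I
~y = ~I = I
~y <-> y = I <-> I = ⊤  [1 − |½−½|]
(~y <-> y) | z = ⊤ | I = ⊤
~(y & z) <-> ((~y <-> y) | z) = I <-> ⊤ = I
z -> (~(y & z) <-> ((~y <-> y) | z)) = I -> I = ⊤
~(z -> (~(y & z) <-> ((~y <-> y) | z))) = ~⊤ = ⊥

⊥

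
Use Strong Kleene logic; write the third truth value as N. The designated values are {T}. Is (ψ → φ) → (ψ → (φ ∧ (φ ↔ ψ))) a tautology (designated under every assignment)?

No

Countermodel: ψ=T, φ=N gives N, which is not designated.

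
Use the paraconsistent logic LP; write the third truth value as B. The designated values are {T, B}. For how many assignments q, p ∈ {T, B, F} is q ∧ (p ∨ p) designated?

Designated under: (q=T, p=T); (q=T, p=B); (q=B, p=T); (q=B, p=B).

4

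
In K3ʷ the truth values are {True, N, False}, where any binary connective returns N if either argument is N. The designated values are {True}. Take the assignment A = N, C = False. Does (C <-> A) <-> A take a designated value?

C <-> A = False <-> N = N
(C <-> A) <-> A = N <-> N = N
N ∉ {True}.

No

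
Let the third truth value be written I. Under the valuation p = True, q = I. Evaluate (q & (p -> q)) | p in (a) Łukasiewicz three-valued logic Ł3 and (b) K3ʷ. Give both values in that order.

In Łukasiewicz three-valued logic Ł3: p -> q = True -> I = I  [min(1, 1−1+½)]
q & (p -> q) = I & I = I
(q & (p -> q)) | p = I | True = True
In K3ʷ: p -> q = True -> I = I  [any arg is the third value ⇒ result is the third value]
q & (p -> q) = I & I = I
(q & (p -> q)) | p = I | True = I
They differ because Łukasiewicz three-valued logic Ł3 and K3ʷ treat I differently under the binary connectives.

True; I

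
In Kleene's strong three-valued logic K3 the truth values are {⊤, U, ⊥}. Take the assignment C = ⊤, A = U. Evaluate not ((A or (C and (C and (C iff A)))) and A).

U

C iff A = ⊤ iff U = U
C and (C iff A) = ⊤ and U = U
C and (C and (C iff A)) = ⊤ and U = U
A or (C and (C and (C iff A))) = U or U = U
(A or (C and (C and (C iff A)))) and A = U and U = U
not ((A or (C and (C and (C iff A)))) and A) = not U = U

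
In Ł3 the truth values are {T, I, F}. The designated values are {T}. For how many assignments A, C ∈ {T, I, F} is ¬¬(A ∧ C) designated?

1

Designated under: (A=T, C=T).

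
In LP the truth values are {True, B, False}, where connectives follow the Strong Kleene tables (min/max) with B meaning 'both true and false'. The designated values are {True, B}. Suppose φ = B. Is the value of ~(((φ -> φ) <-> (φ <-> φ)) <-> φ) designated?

Yes

φ -> φ = B -> B = B  [~B | B]
φ <-> φ = B <-> B = B
(φ -> φ) <-> (φ <-> φ) = B <-> B = B
((φ -> φ) <-> (φ <-> φ)) <-> φ = B <-> B = B
~(((φ -> φ) <-> (φ <-> φ)) <-> φ) = ~B = B
B ∈ {True, B}.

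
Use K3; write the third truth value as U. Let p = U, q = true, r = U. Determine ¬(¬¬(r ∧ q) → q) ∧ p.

r ∧ q = U ∧ true = U
¬(r ∧ q) = ¬U = U
¬¬(r ∧ q) = ¬U = U
¬¬(r ∧ q) → q = U → true = true
¬(¬¬(r ∧ q) → q) = ¬true = false
¬(¬¬(r ∧ q) → q) ∧ p = false ∧ U = false

false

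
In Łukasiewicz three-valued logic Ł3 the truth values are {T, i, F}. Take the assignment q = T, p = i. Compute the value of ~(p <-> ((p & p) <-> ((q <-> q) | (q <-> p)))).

p & p = i & i = i
q <-> q = T <-> T = T
q <-> p = T <-> i = i
(q <-> q) | (q <-> p) = T | i = T
(p & p) <-> ((q <-> q) | (q <-> p)) = i <-> T = i
p <-> ((p & p) <-> ((q <-> q) | (q <-> p))) = i <-> i = T
~(p <-> ((p & p) <-> ((q <-> q) | (q <-> p)))) = ~T = F

F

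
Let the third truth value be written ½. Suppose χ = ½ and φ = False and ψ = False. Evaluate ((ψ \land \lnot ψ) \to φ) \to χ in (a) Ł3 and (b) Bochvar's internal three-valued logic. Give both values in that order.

½; ½

In Ł3: \lnot ψ = \lnot False = True
ψ \land \lnot ψ = False \land True = False
(ψ \land \lnot ψ) \to φ = False \to False = True
((ψ \land \lnot ψ) \to φ) \to χ = True \to ½ = ½  [min(1, 1−1+½)]
In Bochvar's internal three-valued logic: \lnot ψ = \lnot False = True
ψ \land \lnot ψ = False \land True = False
(ψ \land \lnot ψ) \to φ = False \to False = True
((ψ \land \lnot ψ) \to φ) \to χ = True \to ½ = ½  [any arg is the third value ⇒ result is the third value]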